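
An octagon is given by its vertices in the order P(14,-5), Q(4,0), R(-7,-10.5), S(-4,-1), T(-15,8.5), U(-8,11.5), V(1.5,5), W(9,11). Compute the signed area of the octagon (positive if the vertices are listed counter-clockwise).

-247.625

Apply the surveyor's formula: 2A = Σ (x_i·y_{i+1} − x_{i+1}·y_i), indices taken mod 8.
P→Q: (14)(0) − (4)(-5) = 20
Q→R: (4)(-10.5) − (-7)(0) = -42
R→S: (-7)(-1) − (-4)(-10.5) = -35
S→T: (-4)(8.5) − (-15)(-1) = -49
T→U: (-15)(11.5) − (-8)(8.5) = -104.5
U→V: (-8)(5) − (1.5)(11.5) = -57.25
V→W: (1.5)(11) − (9)(5) = -28.5
W→P: (9)(-5) − (14)(11) = -199
Σ = -495.25
Signed area = Σ/2 = -247.625 (negative ⇒ clockwise traversal).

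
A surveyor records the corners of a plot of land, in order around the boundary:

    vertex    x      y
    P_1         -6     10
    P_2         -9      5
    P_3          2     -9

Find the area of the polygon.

Apply the shoelace (surveyor's) formula: 2A = Σ (x_i·y_{i+1} − x_{i+1}·y_i), indices taken mod 3.
Cross-terms: 60, 71, -34  ⇒  Σ = 97
Area = |Σ|/2 = 48.5.

48.5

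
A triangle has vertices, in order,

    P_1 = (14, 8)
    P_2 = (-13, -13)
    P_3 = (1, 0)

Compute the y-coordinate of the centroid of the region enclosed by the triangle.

Apply the shoelace (surveyor's) formula. First the cross-terms c_i = x_i·y_{i+1} − x_{i+1}·y_i:
  -78, 13, 8  ⇒  2A = -57, A = -28.5.
Then Σ (y_i + y_{i+1})·c_i = 285, so ȳ = 285 / (6·(-28.5)) = -5/3.

-5/3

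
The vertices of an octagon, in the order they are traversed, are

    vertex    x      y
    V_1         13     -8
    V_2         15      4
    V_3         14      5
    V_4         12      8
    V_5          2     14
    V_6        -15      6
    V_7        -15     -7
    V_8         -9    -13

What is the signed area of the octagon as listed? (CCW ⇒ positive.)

592.5

Apply Gauss's area formula: 2A = Σ (x_i·y_{i+1} − x_{i+1}·y_i), indices taken mod 8.
V_1→V_2: (13)(4) − (15)(-8) = 172
V_2→V_3: (15)(5) − (14)(4) = 19
V_3→V_4: (14)(8) − (12)(5) = 52
V_4→V_5: (12)(14) − (2)(8) = 152
V_5→V_6: (2)(6) − (-15)(14) = 222
V_6→V_7: (-15)(-7) − (-15)(6) = 195
V_7→V_8: (-15)(-13) − (-9)(-7) = 132
V_8→V_1: (-9)(-8) − (13)(-13) = 241
Σ = 1185
Signed area = Σ/2 = 592.5 (positive ⇒ counter-clockwise traversal).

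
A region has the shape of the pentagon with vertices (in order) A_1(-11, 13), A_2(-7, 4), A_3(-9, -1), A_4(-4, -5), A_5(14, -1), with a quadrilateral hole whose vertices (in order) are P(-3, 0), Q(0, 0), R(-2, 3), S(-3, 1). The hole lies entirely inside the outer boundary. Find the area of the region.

183

Outer boundary:
Σ = (47) + (43) + (41) + (74) + (171) = 376
Area = |Σ|/2 = 188.
Hole:
Apply Gauss's area formula: 2A = Σ (x_i·y_{i+1} − x_{i+1}·y_i), indices taken mod 4.
Cross-terms: 0, 0, 7, 3  ⇒  Σ = 10
Area = |Σ|/2 = 5.
Net area = 188 − 5 = 183.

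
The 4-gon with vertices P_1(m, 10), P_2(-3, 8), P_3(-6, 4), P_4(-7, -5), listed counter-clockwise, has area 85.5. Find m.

Write out the shoelace sum; only the two edges meeting at P_1 involve m:
2·Area = [((-7)·10 − m·(-5)) + (m·8 − (-3)·10)] + 94
       = 13·m + 54 = 171
⇒ m = 9.

9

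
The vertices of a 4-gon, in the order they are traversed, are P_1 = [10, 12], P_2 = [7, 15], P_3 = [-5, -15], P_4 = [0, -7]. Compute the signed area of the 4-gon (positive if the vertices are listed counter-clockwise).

Cross-terms: 66, -30, 35, 70  ⇒  Σ = 141
Signed area = Σ/2 = 70.5 (positive ⇒ counter-clockwise traversal).

70.5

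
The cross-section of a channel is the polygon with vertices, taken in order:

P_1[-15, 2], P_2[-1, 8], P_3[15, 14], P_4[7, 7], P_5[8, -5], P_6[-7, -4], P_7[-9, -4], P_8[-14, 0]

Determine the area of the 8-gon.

P_1→P_2: (-15)(8) − (-1)(2) = -118
P_2→P_3: (-1)(14) − (15)(8) = -134
P_3→P_4: (15)(7) − (7)(14) = 7
P_4→P_5: (7)(-5) − (8)(7) = -91
P_5→P_6: (8)(-4) − (-7)(-5) = -67
P_6→P_7: (-7)(-4) − (-9)(-4) = -8
P_7→P_8: (-9)(0) − (-14)(-4) = -56
P_8→P_1: (-14)(2) − (-15)(0) = -28
Σ = -495
Area = |Σ|/2 = 247.5.

247.5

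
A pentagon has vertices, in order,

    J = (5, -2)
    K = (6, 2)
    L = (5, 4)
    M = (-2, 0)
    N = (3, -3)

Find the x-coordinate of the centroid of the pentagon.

Apply the surveyor's formula. First the cross-terms c_i = x_i·y_{i+1} − x_{i+1}·y_i:
  22, 14, 8, 6, 9  ⇒  2A = 59, A = 29.5.
Then Σ (x_i + x_{i+1})·c_i = 498, so x̄ = 498 / (6·29.5) = 166/59.

166/59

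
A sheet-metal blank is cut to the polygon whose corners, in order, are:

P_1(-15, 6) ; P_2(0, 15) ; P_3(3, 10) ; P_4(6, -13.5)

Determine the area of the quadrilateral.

268.5

Apply the surveyor's formula: 2A = Σ (x_i·y_{i+1} − x_{i+1}·y_i), indices taken mod 4.
Cross-terms: -225, -45, -100.5, -166.5  ⇒  Σ = -537
Area = |Σ|/2 = 268.5.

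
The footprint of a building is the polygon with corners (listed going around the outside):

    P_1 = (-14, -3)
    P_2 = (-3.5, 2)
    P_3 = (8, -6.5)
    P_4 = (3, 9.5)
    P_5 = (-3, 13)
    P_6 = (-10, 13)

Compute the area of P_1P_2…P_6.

217.125

Apply the surveyor's formula: 2A = Σ (x_i·y_{i+1} − x_{i+1}·y_i), indices taken mod 6.
Cross-terms: -38.5, 6.75, 95.5, 67.5, 91, 212  ⇒  Σ = 434.25
Area = |Σ|/2 = 217.125.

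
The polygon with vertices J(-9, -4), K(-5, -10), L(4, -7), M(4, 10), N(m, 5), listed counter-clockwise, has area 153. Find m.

The doubled signed area Σ (x_i y_{i+1} − x_{i+1} y_i) is linear in m.
With m=0 it equals 278; the coefficient of m is -14 (from the two edges through N).
So -14·m + 278 = 2·153 = 306 ⇒ m = -2.

-2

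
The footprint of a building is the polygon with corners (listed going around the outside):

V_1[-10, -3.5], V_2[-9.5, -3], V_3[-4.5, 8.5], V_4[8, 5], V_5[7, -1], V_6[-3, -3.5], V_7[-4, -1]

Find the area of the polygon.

132.75

V_1→V_2: (-10)(-3) − (-9.5)(-3.5) = -3.25
V_2→V_3: (-9.5)(8.5) − (-4.5)(-3) = -94.25
V_3→V_4: (-4.5)(5) − (8)(8.5) = -90.5
V_4→V_5: (8)(-1) − (7)(5) = -43
V_5→V_6: (7)(-3.5) − (-3)(-1) = -27.5
V_6→V_7: (-3)(-1) − (-4)(-3.5) = -11
V_7→V_1: (-4)(-3.5) − (-10)(-1) = 4
Σ = -265.5
Area = |Σ|/2 = 132.75.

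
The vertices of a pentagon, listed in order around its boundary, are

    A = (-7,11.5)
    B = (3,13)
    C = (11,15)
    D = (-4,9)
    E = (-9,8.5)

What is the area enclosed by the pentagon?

Cross-terms: -125.5, -98, 159, 47, -44  ⇒  Σ = -61.5
Area = |Σ|/2 = 30.75.

30.75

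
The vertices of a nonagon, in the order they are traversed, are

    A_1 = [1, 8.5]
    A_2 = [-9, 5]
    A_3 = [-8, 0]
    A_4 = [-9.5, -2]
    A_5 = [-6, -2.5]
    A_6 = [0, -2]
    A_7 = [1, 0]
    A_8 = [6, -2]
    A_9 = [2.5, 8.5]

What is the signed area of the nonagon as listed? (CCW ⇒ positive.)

115

Apply the surveyor's formula: 2A = Σ (x_i·y_{i+1} − x_{i+1}·y_i), indices taken mod 9.
Σ = (81.5) + (40) + (16) + (11.75) + (12) + (2) + (-2) + (56) + (12.75) = 230
Signed area = Σ/2 = 115 (positive ⇒ counter-clockwise traversal).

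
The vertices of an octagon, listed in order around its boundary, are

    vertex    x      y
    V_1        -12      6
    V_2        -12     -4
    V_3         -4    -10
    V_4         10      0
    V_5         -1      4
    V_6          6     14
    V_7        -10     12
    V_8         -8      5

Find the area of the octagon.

298

Σ = (120) + (104) + (100) + (40) + (-38) + (212) + (46) + (12) = 596
Area = |Σ|/2 = 298.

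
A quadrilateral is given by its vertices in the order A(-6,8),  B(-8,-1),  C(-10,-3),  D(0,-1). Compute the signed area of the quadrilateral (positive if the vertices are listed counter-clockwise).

Apply the shoelace formula: 2A = Σ (x_i·y_{i+1} − x_{i+1}·y_i), indices taken mod 4.
Cross-terms: 70, 14, 10, -6  ⇒  Σ = 88
Signed area = Σ/2 = 44 (positive ⇒ counter-clockwise traversal).

44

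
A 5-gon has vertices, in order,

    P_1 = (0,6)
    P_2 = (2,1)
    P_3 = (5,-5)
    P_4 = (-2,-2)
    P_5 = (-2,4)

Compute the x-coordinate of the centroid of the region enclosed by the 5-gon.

39/71

Apply the shoelace formula. First the cross-terms c_i = x_i·y_{i+1} − x_{i+1}·y_i:
  -12, -15, -20, -12, -12  ⇒  2A = -71, A = -35.5.
Then Σ (x_i + x_{i+1})·c_i = -117, so x̄ = -117 / (6·(-35.5)) = 39/71.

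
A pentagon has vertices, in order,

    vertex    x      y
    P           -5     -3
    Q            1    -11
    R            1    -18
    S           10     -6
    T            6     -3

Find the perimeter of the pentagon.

|PQ| = √((6)² + (-8)²) = √100 = 10
|QR| = √((0)² + (-7)²) = √49 = 7
|RS| = √((9)² + (12)²) = √225 = 15
|ST| = √((-4)² + (3)²) = √25 = 5
|TP| = √((-11)² + (0)²) = √121 = 11
Perimeter = 10 + 7 + 15 + 5 + 11 = 48.

48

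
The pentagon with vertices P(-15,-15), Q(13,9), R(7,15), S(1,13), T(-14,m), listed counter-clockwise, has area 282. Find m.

-6

Write out the shoelace sum; only the two edges meeting at T involve m:
2·Area = [(1·m − (-14)·13) + ((-14)·(-15) − (-15)·m)] + 268
       = 16·m + 660 = 564
⇒ m = -6.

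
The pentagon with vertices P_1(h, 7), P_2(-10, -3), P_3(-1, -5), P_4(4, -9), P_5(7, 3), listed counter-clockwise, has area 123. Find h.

The doubled signed area Σ (x_i y_{i+1} − x_{i+1} y_i) is linear in h.
With h=0 it equals 270; the coefficient of h is -6 (from the two edges through P_1).
So -6·h + 270 = 2·123 = 246 ⇒ h = 4.

4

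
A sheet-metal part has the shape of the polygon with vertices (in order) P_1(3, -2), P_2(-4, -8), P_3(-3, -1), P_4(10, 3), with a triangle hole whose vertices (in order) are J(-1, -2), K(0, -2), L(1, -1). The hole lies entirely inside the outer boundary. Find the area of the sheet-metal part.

Outer boundary:
Apply the shoelace formula: 2A = Σ (x_i·y_{i+1} − x_{i+1}·y_i), indices taken mod 4.
P_1→P_2: (3)(-8) − (-4)(-2) = -32
P_2→P_3: (-4)(-1) − (-3)(-8) = -20
P_3→P_4: (-3)(3) − (10)(-1) = 1
P_4→P_1: (10)(-2) − (3)(3) = -29
Σ = -80
Area = |Σ|/2 = 40.
Hole:
Σ = (2) + (2) + (-3) = 1
Area = |Σ|/2 = 0.5.
Net area = 40 − 0.5 = 39.5.

39.5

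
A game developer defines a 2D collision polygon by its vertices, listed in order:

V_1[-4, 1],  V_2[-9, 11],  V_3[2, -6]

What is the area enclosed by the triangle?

Σ = (-35) + (32) + (-22) = -25
Area = |Σ|/2 = 12.5.

12.5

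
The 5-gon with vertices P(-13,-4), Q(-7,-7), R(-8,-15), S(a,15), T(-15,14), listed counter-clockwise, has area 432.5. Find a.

14

The doubled signed area Σ (x_i y_{i+1} − x_{i+1} y_i) is linear in a.
With a=0 it equals 459; the coefficient of a is 29 (from the two edges through S).
So 29·a + 459 = 2·432.5 = 865 ⇒ a = 14.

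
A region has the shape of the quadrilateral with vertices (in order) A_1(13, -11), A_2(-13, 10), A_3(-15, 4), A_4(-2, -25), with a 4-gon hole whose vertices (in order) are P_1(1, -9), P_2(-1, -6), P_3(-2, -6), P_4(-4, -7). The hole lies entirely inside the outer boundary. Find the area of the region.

Outer boundary:
Σ = (-13) + (98) + (383) + (347) = 815
Area = |Σ|/2 = 407.5.
Hole:
Cross-terms: -15, -6, -10, 43  ⇒  Σ = 12
Area = |Σ|/2 = 6.
Net area = 407.5 − 6 = 401.5.

401.5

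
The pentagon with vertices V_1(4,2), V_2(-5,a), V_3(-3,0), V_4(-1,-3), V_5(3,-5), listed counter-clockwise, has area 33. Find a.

1

Write out the shoelace sum; only the two edges meeting at V_2 involve a:
2·Area = [(4·a − (-5)·2) + ((-5)·0 − (-3)·a)] + 49
       = 7·a + 59 = 66
⇒ a = 1.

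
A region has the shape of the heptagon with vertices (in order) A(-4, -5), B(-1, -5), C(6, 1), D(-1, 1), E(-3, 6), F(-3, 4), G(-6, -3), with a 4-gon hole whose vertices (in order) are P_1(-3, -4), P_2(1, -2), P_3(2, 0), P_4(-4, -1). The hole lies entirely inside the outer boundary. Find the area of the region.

40

Outer boundary:
Apply the shoelace formula: 2A = Σ (x_i·y_{i+1} − x_{i+1}·y_i), indices taken mod 7.
Cross-terms: 15, 29, 7, -3, 6, 33, 18  ⇒  Σ = 105
Area = |Σ|/2 = 52.5.
Hole:
Σ = (10) + (4) + (-2) + (13) = 25
Area = |Σ|/2 = 12.5.
Net area = 52.5 − 12.5 = 40.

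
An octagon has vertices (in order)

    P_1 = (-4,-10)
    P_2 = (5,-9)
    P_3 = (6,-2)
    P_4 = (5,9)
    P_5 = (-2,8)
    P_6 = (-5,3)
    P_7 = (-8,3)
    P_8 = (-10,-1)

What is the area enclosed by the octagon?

214.5

P_1→P_2: (-4)(-9) − (5)(-10) = 86
P_2→P_3: (5)(-2) − (6)(-9) = 44
P_3→P_4: (6)(9) − (5)(-2) = 64
P_4→P_5: (5)(8) − (-2)(9) = 58
P_5→P_6: (-2)(3) − (-5)(8) = 34
P_6→P_7: (-5)(3) − (-8)(3) = 9
P_7→P_8: (-8)(-1) − (-10)(3) = 38
P_8→P_1: (-10)(-10) − (-4)(-1) = 96
Σ = 429
Area = |Σ|/2 = 214.5.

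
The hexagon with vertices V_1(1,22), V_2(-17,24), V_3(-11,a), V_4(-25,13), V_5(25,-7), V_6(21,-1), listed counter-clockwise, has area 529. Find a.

13

Write out the shoelace sum; only the two edges meeting at V_3 involve a:
2·Area = [((-17)·a − (-11)·24) + ((-11)·13 − (-25)·a)] + 833
       = 8·a + 954 = 1058
⇒ a = 13.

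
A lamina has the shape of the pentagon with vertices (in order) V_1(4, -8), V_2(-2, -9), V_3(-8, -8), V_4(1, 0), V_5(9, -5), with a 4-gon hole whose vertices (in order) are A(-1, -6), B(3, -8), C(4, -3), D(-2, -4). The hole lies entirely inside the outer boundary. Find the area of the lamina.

Outer boundary:
V_1→V_2: (4)(-9) − (-2)(-8) = -52
V_2→V_3: (-2)(-8) − (-8)(-9) = -56
V_3→V_4: (-8)(0) − (1)(-8) = 8
V_4→V_5: (1)(-5) − (9)(0) = -5
V_5→V_1: (9)(-8) − (4)(-5) = -52
Σ = -157
Area = |Σ|/2 = 78.5.
Hole:
Apply Gauss's area formula: 2A = Σ (x_i·y_{i+1} − x_{i+1}·y_i), indices taken mod 4.
Σ = (26) + (23) + (-22) + (8) = 35
Area = |Σ|/2 = 17.5.
Net area = 78.5 − 17.5 = 61.

61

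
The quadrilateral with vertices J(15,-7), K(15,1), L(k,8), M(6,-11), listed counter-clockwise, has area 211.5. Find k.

-9

Write out the shoelace sum; only the two edges meeting at L involve k:
2·Area = [(15·8 − k·1) + (k·(-11) − 6·8)] + 243
       = -12·k + 315 = 423
⇒ k = -9.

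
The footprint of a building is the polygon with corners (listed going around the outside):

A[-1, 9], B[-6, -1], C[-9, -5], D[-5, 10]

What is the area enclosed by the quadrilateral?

37

Apply the shoelace (surveyor's) formula: 2A = Σ (x_i·y_{i+1} − x_{i+1}·y_i), indices taken mod 4.
Σ = (55) + (21) + (-115) + (-35) = -74
Area = |Σ|/2 = 37.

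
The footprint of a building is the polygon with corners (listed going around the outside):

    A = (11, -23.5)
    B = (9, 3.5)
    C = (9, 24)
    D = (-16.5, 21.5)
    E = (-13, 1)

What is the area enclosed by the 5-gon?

Apply Gauss's area formula: 2A = Σ (x_i·y_{i+1} − x_{i+1}·y_i), indices taken mod 5.
A→B: (11)(3.5) − (9)(-23.5) = 250
B→C: (9)(24) − (9)(3.5) = 184.5
C→D: (9)(21.5) − (-16.5)(24) = 589.5
D→E: (-16.5)(1) − (-13)(21.5) = 263
E→A: (-13)(-23.5) − (11)(1) = 294.5
Σ = 1581.5
Area = |Σ|/2 = 790.75.

790.75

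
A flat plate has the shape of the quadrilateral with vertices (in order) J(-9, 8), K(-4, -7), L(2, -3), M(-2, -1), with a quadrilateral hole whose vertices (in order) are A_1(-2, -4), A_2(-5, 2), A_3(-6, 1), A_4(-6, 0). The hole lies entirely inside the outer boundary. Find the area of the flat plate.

Outer boundary:
Cross-terms: 95, 26, -8, -25  ⇒  Σ = 88
Area = |Σ|/2 = 44.
Hole:
Apply the surveyor's formula: 2A = Σ (x_i·y_{i+1} − x_{i+1}·y_i), indices taken mod 4.
Cross-terms: -24, 7, 6, 24  ⇒  Σ = 13
Area = |Σ|/2 = 6.5.
Net area = 44 − 6.5 = 37.5.

37.5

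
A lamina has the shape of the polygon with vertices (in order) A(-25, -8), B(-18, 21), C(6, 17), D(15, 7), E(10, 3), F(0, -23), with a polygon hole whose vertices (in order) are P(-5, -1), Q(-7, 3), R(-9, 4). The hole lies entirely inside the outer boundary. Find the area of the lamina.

1069

Outer boundary:
Apply the shoelace (surveyor's) formula: 2A = Σ (x_i·y_{i+1} − x_{i+1}·y_i), indices taken mod 6.
Cross-terms: -669, -432, -213, -25, -230, -575  ⇒  Σ = -2144
Area = |Σ|/2 = 1072.
Hole:
Apply the surveyor's formula: 2A = Σ (x_i·y_{i+1} − x_{i+1}·y_i), indices taken mod 3.
P→Q: (-5)(3) − (-7)(-1) = -22
Q→R: (-7)(4) − (-9)(3) = -1
R→P: (-9)(-1) − (-5)(4) = 29
Σ = 6
Area = |Σ|/2 = 3.
Net area = 1072 − 3 = 1069.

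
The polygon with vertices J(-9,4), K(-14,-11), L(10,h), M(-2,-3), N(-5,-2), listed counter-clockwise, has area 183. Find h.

-15

The doubled signed area Σ (x_i y_{i+1} − x_{i+1} y_i) is linear in h.
With h=0 it equals 186; the coefficient of h is -12 (from the two edges through L).
So -12·h + 186 = 2·183 = 366 ⇒ h = -15.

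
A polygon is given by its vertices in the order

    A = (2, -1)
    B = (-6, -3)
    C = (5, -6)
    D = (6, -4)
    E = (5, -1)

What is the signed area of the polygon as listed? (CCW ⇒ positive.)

Σ = (-12) + (51) + (16) + (14) + (-3) = 66
Signed area = Σ/2 = 33 (positive ⇒ counter-clockwise traversal).

33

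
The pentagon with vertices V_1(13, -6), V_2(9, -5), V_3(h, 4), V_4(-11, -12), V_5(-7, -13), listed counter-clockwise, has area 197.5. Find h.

-8

Write out the shoelace sum; only the two edges meeting at V_3 involve h:
2·Area = [(9·4 − h·(-5)) + (h·(-12) − (-11)·4)] + 259
       = -7·h + 339 = 395
⇒ h = -8.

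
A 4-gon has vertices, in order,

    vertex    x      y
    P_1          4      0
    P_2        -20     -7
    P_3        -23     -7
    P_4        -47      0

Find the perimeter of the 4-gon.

104

|P_1P_2| = √((-24)² + (-7)²) = √625 = 25
|P_2P_3| = √((-3)² + (0)²) = √9 = 3
|P_3P_4| = √((-24)² + (7)²) = √625 = 25
|P_4P_1| = √((51)² + (0)²) = √2601 = 51
Perimeter = 25 + 3 + 25 + 51 = 104.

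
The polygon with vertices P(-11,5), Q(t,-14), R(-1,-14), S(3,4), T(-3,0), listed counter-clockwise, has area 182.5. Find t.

-10

Write out the shoelace sum; only the two edges meeting at Q involve t:
2·Area = [((-11)·(-14) − t·5) + (t·(-14) − (-1)·(-14))] + 35
       = -19·t + 175 = 365
⇒ t = -10.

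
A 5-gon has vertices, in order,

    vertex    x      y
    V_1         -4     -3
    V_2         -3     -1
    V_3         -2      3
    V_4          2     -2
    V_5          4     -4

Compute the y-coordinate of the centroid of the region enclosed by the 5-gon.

Apply Gauss's area formula. First the cross-terms c_i = x_i·y_{i+1} − x_{i+1}·y_i:
  -5, -11, -2, 0, -28  ⇒  2A = -46, A = -23.
Then Σ (y_i + y_{i+1})·c_i = 192, so ȳ = 192 / (6·(-23)) = -32/23.

-32/23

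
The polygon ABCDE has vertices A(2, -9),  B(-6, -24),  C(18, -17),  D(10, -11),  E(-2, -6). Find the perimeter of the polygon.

|AB| = √((-8)² + (-15)²) = √289 = 17
|BC| = √((24)² + (7)²) = √625 = 25
|CD| = √((-8)² + (6)²) = √100 = 10
|DE| = √((-12)² + (5)²) = √169 = 13
|EA| = √((4)² + (-3)²) = √25 = 5
Perimeter = 17 + 25 + 10 + 13 + 5 = 70.

70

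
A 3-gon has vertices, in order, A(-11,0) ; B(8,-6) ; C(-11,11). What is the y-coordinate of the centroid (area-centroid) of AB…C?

5/3

Apply the shoelace (surveyor's) formula. First the cross-terms c_i = x_i·y_{i+1} − x_{i+1}·y_i:
  66, 22, 121  ⇒  2A = 209, A = 104.5.
Then Σ (y_i + y_{i+1})·c_i = 1045, so ȳ = 1045 / (6·104.5) = 5/3.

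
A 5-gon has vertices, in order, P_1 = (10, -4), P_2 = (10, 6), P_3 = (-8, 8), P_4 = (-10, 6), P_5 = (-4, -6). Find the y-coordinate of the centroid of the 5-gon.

Apply Gauss's area formula. First the cross-terms c_i = x_i·y_{i+1} − x_{i+1}·y_i:
  100, 128, 32, 84, 76  ⇒  2A = 420, A = 210.
Then Σ (y_i + y_{i+1})·c_i = 1680, so ȳ = 1680 / (6·210) = 4/3.

4/3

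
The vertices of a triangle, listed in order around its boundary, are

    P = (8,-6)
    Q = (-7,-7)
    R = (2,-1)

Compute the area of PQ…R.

40.5

Cross-terms: -98, 21, -4  ⇒  Σ = -81
Area = |Σ|/2 = 40.5.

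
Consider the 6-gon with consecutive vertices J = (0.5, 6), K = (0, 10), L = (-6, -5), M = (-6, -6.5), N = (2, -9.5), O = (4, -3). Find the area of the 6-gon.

Apply the surveyor's formula: 2A = Σ (x_i·y_{i+1} − x_{i+1}·y_i), indices taken mod 6.
Cross-terms: 5, 60, 9, 70, 32, 25.5  ⇒  Σ = 201.5
Area = |Σ|/2 = 100.75.

100.75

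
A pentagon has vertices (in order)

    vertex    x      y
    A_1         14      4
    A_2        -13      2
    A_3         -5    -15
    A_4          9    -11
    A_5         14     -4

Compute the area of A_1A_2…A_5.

352.5

A_1→A_2: (14)(2) − (-13)(4) = 80
A_2→A_3: (-13)(-15) − (-5)(2) = 205
A_3→A_4: (-5)(-11) − (9)(-15) = 190
A_4→A_5: (9)(-4) − (14)(-11) = 118
A_5→A_1: (14)(4) − (14)(-4) = 112
Σ = 705
Area = |Σ|/2 = 352.5.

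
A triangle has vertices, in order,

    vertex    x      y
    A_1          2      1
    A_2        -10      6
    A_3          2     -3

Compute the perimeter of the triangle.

|A_1A_2| = √((-12)² + (5)²) = √169 = 13
|A_2A_3| = √((12)² + (-9)²) = √225 = 15
|A_3A_1| = √((0)² + (4)²) = √16 = 4
Perimeter = 13 + 15 + 4 = 32.

32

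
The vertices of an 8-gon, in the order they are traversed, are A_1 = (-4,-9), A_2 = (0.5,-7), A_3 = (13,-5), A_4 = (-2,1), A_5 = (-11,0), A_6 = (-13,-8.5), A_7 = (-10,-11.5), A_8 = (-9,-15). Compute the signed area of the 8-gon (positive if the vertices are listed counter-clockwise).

180.25

Apply the shoelace (surveyor's) formula: 2A = Σ (x_i·y_{i+1} − x_{i+1}·y_i), indices taken mod 8.
Cross-terms: 32.5, 88.5, 3, 11, 93.5, 64.5, 46.5, 21  ⇒  Σ = 360.5
Signed area = Σ/2 = 180.25 (positive ⇒ counter-clockwise traversal).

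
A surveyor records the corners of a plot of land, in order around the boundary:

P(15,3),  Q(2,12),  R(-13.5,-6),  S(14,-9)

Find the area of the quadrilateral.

Apply the shoelace (surveyor's) formula: 2A = Σ (x_i·y_{i+1} − x_{i+1}·y_i), indices taken mod 4.
Σ = (174) + (150) + (205.5) + (177) = 706.5
Area = |Σ|/2 = 353.25.

353.25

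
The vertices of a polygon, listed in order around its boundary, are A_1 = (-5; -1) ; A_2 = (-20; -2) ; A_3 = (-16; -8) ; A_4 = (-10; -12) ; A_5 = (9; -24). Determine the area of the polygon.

224.5

Cross-terms: -10, 128, 112, 348, -129  ⇒  Σ = 449
Area = |Σ|/2 = 224.5.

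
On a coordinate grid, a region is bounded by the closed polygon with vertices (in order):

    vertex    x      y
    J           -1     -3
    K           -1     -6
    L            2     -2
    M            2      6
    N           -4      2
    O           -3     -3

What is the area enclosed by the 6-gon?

Apply Gauss's area formula: 2A = Σ (x_i·y_{i+1} − x_{i+1}·y_i), indices taken mod 6.
Σ = (3) + (14) + (16) + (28) + (18) + (6) = 85
Area = |Σ|/2 = 42.5.

42.5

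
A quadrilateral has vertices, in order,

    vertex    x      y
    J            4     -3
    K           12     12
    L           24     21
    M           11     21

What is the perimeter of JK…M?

70

|JK| = √((8)² + (15)²) = √289 = 17
|KL| = √((12)² + (9)²) = √225 = 15
|LM| = √((-13)² + (0)²) = √169 = 13
|MJ| = √((-7)² + (-24)²) = √625 = 25
Perimeter = 17 + 15 + 13 + 25 = 70.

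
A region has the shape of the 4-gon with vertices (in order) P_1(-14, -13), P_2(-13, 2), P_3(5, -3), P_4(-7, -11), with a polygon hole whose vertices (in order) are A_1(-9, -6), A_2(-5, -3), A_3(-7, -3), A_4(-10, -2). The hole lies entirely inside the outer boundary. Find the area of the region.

145

Outer boundary:
Apply Gauss's area formula: 2A = Σ (x_i·y_{i+1} − x_{i+1}·y_i), indices taken mod 4.
Cross-terms: -197, 29, -76, -63  ⇒  Σ = -307
Area = |Σ|/2 = 153.5.
Hole:
Apply the shoelace (surveyor's) formula: 2A = Σ (x_i·y_{i+1} − x_{i+1}·y_i), indices taken mod 4.
A_1→A_2: (-9)(-3) − (-5)(-6) = -3
A_2→A_3: (-5)(-3) − (-7)(-3) = -6
A_3→A_4: (-7)(-2) − (-10)(-3) = -16
A_4→A_1: (-10)(-6) − (-9)(-2) = 42
Σ = 17
Area = |Σ|/2 = 8.5.
Net area = 153.5 − 8.5 = 145.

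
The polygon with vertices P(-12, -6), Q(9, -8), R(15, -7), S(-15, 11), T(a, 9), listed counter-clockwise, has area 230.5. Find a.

-13

The doubled signed area Σ (x_i y_{i+1} − x_{i+1} y_i) is linear in a.
With a=0 it equals 240; the coefficient of a is -17 (from the two edges through T).
So -17·a + 240 = 2·230.5 = 461 ⇒ a = -13.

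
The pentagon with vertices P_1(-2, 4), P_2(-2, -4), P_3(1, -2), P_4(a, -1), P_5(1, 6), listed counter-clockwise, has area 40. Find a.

5

Write out the shoelace sum; only the two edges meeting at P_4 involve a:
2·Area = [(1·(-1) − a·(-2)) + (a·6 − 1·(-1))] + 40
       = 8·a + 40 = 80
⇒ a = 5.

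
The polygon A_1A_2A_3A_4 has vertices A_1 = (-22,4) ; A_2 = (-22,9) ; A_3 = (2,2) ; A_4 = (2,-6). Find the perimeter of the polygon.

|A_1A_2| = √((0)² + (5)²) = √25 = 5
|A_2A_3| = √((24)² + (-7)²) = √625 = 25
|A_3A_4| = √((0)² + (-8)²) = √64 = 8
|A_4A_1| = √((-24)² + (10)²) = √676 = 26
Perimeter = 5 + 25 + 8 + 26 = 64.

64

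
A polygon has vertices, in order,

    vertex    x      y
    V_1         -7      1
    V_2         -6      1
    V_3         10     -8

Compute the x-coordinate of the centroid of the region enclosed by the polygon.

-1

Apply the shoelace (surveyor's) formula. First the cross-terms c_i = x_i·y_{i+1} − x_{i+1}·y_i:
  -1, 38, -46  ⇒  2A = -9, A = -4.5.
Then Σ (x_i + x_{i+1})·c_i = 27, so x̄ = 27 / (6·(-4.5)) = -1.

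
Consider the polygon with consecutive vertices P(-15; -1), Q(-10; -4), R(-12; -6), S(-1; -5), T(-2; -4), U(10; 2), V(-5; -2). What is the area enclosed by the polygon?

55.5

Apply the shoelace (surveyor's) formula: 2A = Σ (x_i·y_{i+1} − x_{i+1}·y_i), indices taken mod 7.
Cross-terms: 50, 12, 54, -6, 36, -10, -25  ⇒  Σ = 111
Area = |Σ|/2 = 55.5.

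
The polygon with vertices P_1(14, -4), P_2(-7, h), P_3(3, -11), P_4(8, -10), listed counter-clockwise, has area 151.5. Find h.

8

Write out the shoelace sum; only the two edges meeting at P_2 involve h:
2·Area = [(14·h − (-7)·(-4)) + ((-7)·(-11) − 3·h)] + 166
       = 11·h + 215 = 303
⇒ h = 8.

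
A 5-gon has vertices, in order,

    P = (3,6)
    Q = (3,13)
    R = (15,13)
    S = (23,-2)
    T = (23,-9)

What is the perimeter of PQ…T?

68

|PQ| = √((0)² + (7)²) = √49 = 7
|QR| = √((12)² + (0)²) = √144 = 12
|RS| = √((8)² + (-15)²) = √289 = 17
|ST| = √((0)² + (-7)²) = √49 = 7
|TP| = √((-20)² + (15)²) = √625 = 25
Perimeter = 7 + 12 + 17 + 7 + 25 = 68.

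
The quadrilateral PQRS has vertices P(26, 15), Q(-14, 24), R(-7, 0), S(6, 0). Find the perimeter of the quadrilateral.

104

|PQ| = √((-40)² + (9)²) = √1681 = 41
|QR| = √((7)² + (-24)²) = √625 = 25
|RS| = √((13)² + (0)²) = √169 = 13
|SP| = √((20)² + (15)²) = √625 = 25
Perimeter = 41 + 25 + 13 + 25 = 104.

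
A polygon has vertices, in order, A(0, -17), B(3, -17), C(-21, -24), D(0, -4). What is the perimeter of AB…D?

|AB| = √((3)² + (0)²) = √9 = 3
|BC| = √((-24)² + (-7)²) = √625 = 25
|CD| = √((21)² + (20)²) = √841 = 29
|DA| = √((0)² + (-13)²) = √169 = 13
Perimeter = 3 + 25 + 29 + 13 = 70.

70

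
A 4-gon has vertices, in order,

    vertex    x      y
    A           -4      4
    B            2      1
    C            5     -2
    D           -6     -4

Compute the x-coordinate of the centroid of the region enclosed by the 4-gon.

-131/93

Apply the shoelace formula. First the cross-terms c_i = x_i·y_{i+1} − x_{i+1}·y_i:
  -12, -9, -32, -40  ⇒  2A = -93, A = -46.5.
Then Σ (x_i + x_{i+1})·c_i = 393, so x̄ = 393 / (6·(-46.5)) = -131/93.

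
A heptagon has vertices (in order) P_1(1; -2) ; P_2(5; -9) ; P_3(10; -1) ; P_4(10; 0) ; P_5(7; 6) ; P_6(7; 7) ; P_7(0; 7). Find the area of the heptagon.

Σ = (1) + (85) + (10) + (60) + (7) + (49) + (-7) = 205
Area = |Σ|/2 = 102.5.

102.5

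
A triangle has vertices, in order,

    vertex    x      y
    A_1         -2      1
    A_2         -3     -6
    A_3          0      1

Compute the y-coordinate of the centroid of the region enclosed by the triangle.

Apply the surveyor's formula. First the cross-terms c_i = x_i·y_{i+1} − x_{i+1}·y_i:
  15, -3, 2  ⇒  2A = 14, A = 7.
Then Σ (y_i + y_{i+1})·c_i = -56, so ȳ = -56 / (6·7) = -4/3.

-4/3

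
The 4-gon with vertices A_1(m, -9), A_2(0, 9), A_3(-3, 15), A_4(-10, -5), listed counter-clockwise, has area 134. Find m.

The doubled signed area Σ (x_i y_{i+1} − x_{i+1} y_i) is linear in m.
With m=0 it equals 282; the coefficient of m is 14 (from the two edges through A_1).
So 14·m + 282 = 2·134 = 268 ⇒ m = -1.

-1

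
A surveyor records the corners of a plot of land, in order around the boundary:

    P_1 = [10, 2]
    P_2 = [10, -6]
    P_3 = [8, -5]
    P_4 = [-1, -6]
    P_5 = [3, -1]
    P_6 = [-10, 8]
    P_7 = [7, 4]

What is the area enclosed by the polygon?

112

Apply the surveyor's formula: 2A = Σ (x_i·y_{i+1} − x_{i+1}·y_i), indices taken mod 7.
Σ = (-80) + (-2) + (-53) + (19) + (14) + (-96) + (-26) = -224
Area = |Σ|/2 = 112.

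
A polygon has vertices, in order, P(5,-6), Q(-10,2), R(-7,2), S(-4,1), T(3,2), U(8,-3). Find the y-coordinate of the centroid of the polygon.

-39/31

Apply the shoelace formula. First the cross-terms c_i = x_i·y_{i+1} − x_{i+1}·y_i:
  -50, -6, 1, -11, -25, -33  ⇒  2A = -124, A = -62.
Then Σ (y_i + y_{i+1})·c_i = 468, so ȳ = 468 / (6·(-62)) = -39/31.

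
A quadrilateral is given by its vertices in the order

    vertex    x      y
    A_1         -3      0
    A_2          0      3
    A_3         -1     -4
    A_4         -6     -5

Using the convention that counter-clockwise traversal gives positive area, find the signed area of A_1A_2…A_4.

Apply the shoelace formula: 2A = Σ (x_i·y_{i+1} − x_{i+1}·y_i), indices taken mod 4.
A_1→A_2: (-3)(3) − (0)(0) = -9
A_2→A_3: (0)(-4) − (-1)(3) = 3
A_3→A_4: (-1)(-5) − (-6)(-4) = -19
A_4→A_1: (-6)(0) − (-3)(-5) = -15
Σ = -40
Signed area = Σ/2 = -20 (negative ⇒ clockwise traversal).

-20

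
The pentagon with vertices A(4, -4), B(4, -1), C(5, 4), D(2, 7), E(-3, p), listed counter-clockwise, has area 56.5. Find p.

Write out the shoelace sum; only the two edges meeting at E involve p:
2·Area = [(2·p − (-3)·7) + ((-3)·(-4) − 4·p)] + 60
       = -2·p + 93 = 113
⇒ p = -10.

-10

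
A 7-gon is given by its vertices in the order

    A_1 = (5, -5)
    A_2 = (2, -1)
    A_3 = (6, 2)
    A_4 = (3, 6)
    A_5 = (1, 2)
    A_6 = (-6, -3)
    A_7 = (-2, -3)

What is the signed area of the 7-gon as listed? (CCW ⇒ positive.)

45.5

A_1→A_2: (5)(-1) − (2)(-5) = 5
A_2→A_3: (2)(2) − (6)(-1) = 10
A_3→A_4: (6)(6) − (3)(2) = 30
A_4→A_5: (3)(2) − (1)(6) = 0
A_5→A_6: (1)(-3) − (-6)(2) = 9
A_6→A_7: (-6)(-3) − (-2)(-3) = 12
A_7→A_1: (-2)(-5) − (5)(-3) = 25
Σ = 91
Signed area = Σ/2 = 45.5 (positive ⇒ counter-clockwise traversal).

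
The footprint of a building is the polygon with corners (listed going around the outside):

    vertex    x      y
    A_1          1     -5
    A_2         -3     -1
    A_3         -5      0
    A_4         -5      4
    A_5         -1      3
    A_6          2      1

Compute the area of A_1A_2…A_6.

35

Apply the shoelace formula: 2A = Σ (x_i·y_{i+1} − x_{i+1}·y_i), indices taken mod 6.
Σ = (-16) + (-5) + (-20) + (-11) + (-7) + (-11) = -70
Area = |Σ|/2 = 35.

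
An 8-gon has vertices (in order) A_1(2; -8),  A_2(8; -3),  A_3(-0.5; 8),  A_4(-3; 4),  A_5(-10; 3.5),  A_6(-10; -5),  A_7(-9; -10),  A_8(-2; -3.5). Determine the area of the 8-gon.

Apply the shoelace formula: 2A = Σ (x_i·y_{i+1} − x_{i+1}·y_i), indices taken mod 8.
A_1→A_2: (2)(-3) − (8)(-8) = 58
A_2→A_3: (8)(8) − (-0.5)(-3) = 62.5
A_3→A_4: (-0.5)(4) − (-3)(8) = 22
A_4→A_5: (-3)(3.5) − (-10)(4) = 29.5
A_5→A_6: (-10)(-5) − (-10)(3.5) = 85
A_6→A_7: (-10)(-10) − (-9)(-5) = 55
A_7→A_8: (-9)(-3.5) − (-2)(-10) = 11.5
A_8→A_1: (-2)(-8) − (2)(-3.5) = 23
Σ = 346.5
Area = |Σ|/2 = 173.25.

173.25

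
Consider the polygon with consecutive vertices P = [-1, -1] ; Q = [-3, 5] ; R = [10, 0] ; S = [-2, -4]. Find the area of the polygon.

P→Q: (-1)(5) − (-3)(-1) = -8
Q→R: (-3)(0) − (10)(5) = -50
R→S: (10)(-4) − (-2)(0) = -40
S→P: (-2)(-1) − (-1)(-4) = -2
Σ = -100
Area = |Σ|/2 = 50.

50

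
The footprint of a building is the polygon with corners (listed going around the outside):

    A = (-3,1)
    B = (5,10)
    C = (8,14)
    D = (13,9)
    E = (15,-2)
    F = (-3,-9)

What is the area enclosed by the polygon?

Apply the surveyor's formula: 2A = Σ (x_i·y_{i+1} − x_{i+1}·y_i), indices taken mod 6.
Σ = (-35) + (-10) + (-110) + (-161) + (-141) + (-30) = -487
Area = |Σ|/2 = 243.5.

243.5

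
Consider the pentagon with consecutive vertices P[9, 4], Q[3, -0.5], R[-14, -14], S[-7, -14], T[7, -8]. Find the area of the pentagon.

Apply the shoelace formula: 2A = Σ (x_i·y_{i+1} − x_{i+1}·y_i), indices taken mod 5.
Cross-terms: -16.5, -49, 98, 154, 100  ⇒  Σ = 286.5
Area = |Σ|/2 = 143.25.

143.25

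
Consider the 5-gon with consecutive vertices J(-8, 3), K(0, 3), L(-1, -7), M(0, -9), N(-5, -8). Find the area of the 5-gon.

Σ = (-24) + (3) + (9) + (-45) + (-79) = -136
Area = |Σ|/2 = 68.

68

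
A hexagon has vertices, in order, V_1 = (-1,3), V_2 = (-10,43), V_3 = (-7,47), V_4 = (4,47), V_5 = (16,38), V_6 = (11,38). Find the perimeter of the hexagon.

|V_1V_2| = √((-9)² + (40)²) = √1681 = 41
|V_2V_3| = √((3)² + (4)²) = √25 = 5
|V_3V_4| = √((11)² + (0)²) = √121 = 11
|V_4V_5| = √((12)² + (-9)²) = √225 = 15
|V_5V_6| = √((-5)² + (0)²) = √25 = 5
|V_6V_1| = √((-12)² + (-35)²) = √1369 = 37
Perimeter = 41 + 5 + 11 + 15 + 5 + 37 = 114.

114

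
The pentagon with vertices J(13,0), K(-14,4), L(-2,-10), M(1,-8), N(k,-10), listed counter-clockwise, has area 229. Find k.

14

Write out the shoelace sum; only the two edges meeting at N involve k:
2·Area = [(1·(-10) − k·(-8)) + (k·0 − 13·(-10))] + 226
       = 8·k + 346 = 458
⇒ k = 14.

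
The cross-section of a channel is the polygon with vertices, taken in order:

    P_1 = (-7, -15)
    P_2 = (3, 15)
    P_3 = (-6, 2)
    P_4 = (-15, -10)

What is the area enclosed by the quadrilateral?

Apply Gauss's area formula: 2A = Σ (x_i·y_{i+1} − x_{i+1}·y_i), indices taken mod 4.
Σ = (-60) + (96) + (90) + (155) = 281
Area = |Σ|/2 = 140.5.

140.5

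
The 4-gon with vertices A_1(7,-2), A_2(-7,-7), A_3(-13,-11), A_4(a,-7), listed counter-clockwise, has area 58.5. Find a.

Write out the shoelace sum; only the two edges meeting at A_4 involve a:
2·Area = [((-13)·(-7) − a·(-11)) + (a·(-2) − 7·(-7))] + -77
       = 9·a + 63 = 117
⇒ a = 6.

6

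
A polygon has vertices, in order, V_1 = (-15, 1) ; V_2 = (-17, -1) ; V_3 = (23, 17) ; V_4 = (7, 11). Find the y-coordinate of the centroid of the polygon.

65/9

Apply Gauss's area formula. First the cross-terms c_i = x_i·y_{i+1} − x_{i+1}·y_i:
  32, -266, 134, 172  ⇒  2A = 72, A = 36.
Then Σ (y_i + y_{i+1})·c_i = 1560, so ȳ = 1560 / (6·36) = 65/9.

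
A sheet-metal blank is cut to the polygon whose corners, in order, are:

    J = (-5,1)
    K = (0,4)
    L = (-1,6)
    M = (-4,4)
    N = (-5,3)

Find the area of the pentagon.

Σ = (-20) + (4) + (20) + (8) + (10) = 22
Area = |Σ|/2 = 11.

11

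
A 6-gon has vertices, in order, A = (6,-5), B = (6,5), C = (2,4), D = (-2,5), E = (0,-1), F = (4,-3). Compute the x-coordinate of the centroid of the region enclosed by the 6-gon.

103/36

Apply the shoelace formula. First the cross-terms c_i = x_i·y_{i+1} − x_{i+1}·y_i:
  60, 14, 18, 2, 4, -2  ⇒  2A = 96, A = 48.
Then Σ (x_i + x_{i+1})·c_i = 824, so x̄ = 824 / (6·48) = 103/36.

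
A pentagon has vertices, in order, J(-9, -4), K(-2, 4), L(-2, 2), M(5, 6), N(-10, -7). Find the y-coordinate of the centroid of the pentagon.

Apply the surveyor's formula. First the cross-terms c_i = x_i·y_{i+1} − x_{i+1}·y_i:
  -44, 4, -22, 25, -23  ⇒  2A = -60, A = -30.
Then Σ (y_i + y_{i+1})·c_i = 76, so ȳ = 76 / (6·(-30)) = -19/45.

-19/45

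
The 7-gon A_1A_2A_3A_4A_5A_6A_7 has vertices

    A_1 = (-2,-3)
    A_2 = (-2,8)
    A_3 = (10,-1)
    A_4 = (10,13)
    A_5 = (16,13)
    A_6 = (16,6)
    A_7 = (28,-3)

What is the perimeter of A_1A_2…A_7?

98

|A_1A_2| = √((0)² + (11)²) = √121 = 11
|A_2A_3| = √((12)² + (-9)²) = √225 = 15
|A_3A_4| = √((0)² + (14)²) = √196 = 14
|A_4A_5| = √((6)² + (0)²) = √36 = 6
|A_5A_6| = √((0)² + (-7)²) = √49 = 7
|A_6A_7| = √((12)² + (-9)²) = √225 = 15
|A_7A_1| = √((-30)² + (0)²) = √900 = 30
Perimeter = 11 + 15 + 14 + 6 + 7 + 15 + 30 = 98.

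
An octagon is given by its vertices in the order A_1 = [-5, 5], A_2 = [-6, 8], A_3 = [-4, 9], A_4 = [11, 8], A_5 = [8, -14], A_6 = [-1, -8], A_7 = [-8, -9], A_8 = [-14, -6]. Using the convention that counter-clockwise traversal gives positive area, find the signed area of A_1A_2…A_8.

Apply the surveyor's formula: 2A = Σ (x_i·y_{i+1} − x_{i+1}·y_i), indices taken mod 8.
Cross-terms: -10, -22, -131, -218, -78, -55, -78, -100  ⇒  Σ = -692
Signed area = Σ/2 = -346 (negative ⇒ clockwise traversal).

-346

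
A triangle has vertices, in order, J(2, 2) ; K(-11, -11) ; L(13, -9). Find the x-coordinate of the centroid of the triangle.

Apply the surveyor's formula. First the cross-terms c_i = x_i·y_{i+1} − x_{i+1}·y_i:
  0, 242, 44  ⇒  2A = 286, A = 143.
Then Σ (x_i + x_{i+1})·c_i = 1144, so x̄ = 1144 / (6·143) = 4/3.

4/3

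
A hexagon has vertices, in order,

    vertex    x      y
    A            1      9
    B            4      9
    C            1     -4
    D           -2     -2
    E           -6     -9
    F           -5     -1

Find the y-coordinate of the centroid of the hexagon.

Apply Gauss's area formula. First the cross-terms c_i = x_i·y_{i+1} − x_{i+1}·y_i:
  -27, -25, -10, 6, -39, -44  ⇒  2A = -139, A = -69.5.
Then Σ (y_i + y_{i+1})·c_i = -579, so ȳ = -579 / (6·(-69.5)) = 193/139.

193/139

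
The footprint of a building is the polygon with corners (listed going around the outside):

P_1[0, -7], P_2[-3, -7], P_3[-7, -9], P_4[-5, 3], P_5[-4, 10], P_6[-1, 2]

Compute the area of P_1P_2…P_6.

69

Cross-terms: -21, -22, -66, -38, 2, 7  ⇒  Σ = -138
Area = |Σ|/2 = 69.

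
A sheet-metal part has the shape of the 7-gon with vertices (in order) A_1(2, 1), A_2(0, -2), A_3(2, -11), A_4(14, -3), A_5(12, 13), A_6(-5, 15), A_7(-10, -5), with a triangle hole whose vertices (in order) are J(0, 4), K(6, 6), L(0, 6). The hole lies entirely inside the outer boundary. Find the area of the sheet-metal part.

Outer boundary:
Apply the shoelace (surveyor's) formula: 2A = Σ (x_i·y_{i+1} − x_{i+1}·y_i), indices taken mod 7.
A_1→A_2: (2)(-2) − (0)(1) = -4
A_2→A_3: (0)(-11) − (2)(-2) = 4
A_3→A_4: (2)(-3) − (14)(-11) = 148
A_4→A_5: (14)(13) − (12)(-3) = 218
A_5→A_6: (12)(15) − (-5)(13) = 245
A_6→A_7: (-5)(-5) − (-10)(15) = 175
A_7→A_1: (-10)(1) − (2)(-5) = 0
Σ = 786
Area = |Σ|/2 = 393.
Hole:
Apply the shoelace formula: 2A = Σ (x_i·y_{i+1} − x_{i+1}·y_i), indices taken mod 3.
Σ = (-24) + (36) + (0) = 12
Area = |Σ|/2 = 6.
Net area = 393 − 6 = 387.

387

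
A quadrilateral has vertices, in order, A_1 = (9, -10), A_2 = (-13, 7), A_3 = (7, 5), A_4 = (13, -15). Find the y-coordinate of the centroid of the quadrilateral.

-68/173

Apply Gauss's area formula. First the cross-terms c_i = x_i·y_{i+1} − x_{i+1}·y_i:
  -67, -114, -170, 5  ⇒  2A = -346, A = -173.
Then Σ (y_i + y_{i+1})·c_i = 408, so ȳ = 408 / (6·(-173)) = -68/173.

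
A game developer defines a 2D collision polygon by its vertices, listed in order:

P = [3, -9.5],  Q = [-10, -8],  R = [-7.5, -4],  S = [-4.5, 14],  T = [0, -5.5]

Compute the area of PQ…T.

Apply the surveyor's formula: 2A = Σ (x_i·y_{i+1} − x_{i+1}·y_i), indices taken mod 5.
Cross-terms: -119, -20, -123, 24.75, 16.5  ⇒  Σ = -220.75
Area = |Σ|/2 = 110.375.

110.375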